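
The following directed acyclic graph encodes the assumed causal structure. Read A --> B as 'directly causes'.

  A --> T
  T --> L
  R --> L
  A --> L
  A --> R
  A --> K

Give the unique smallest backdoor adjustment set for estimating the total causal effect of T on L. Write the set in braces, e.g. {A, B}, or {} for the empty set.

Variables eligible for adjustment (non-descendants of T, excluding T and L): {A, K, R}.
Backdoor paths from T to L:
  P1: T <- A -> R -> L
  P2: T <- A -> L
The empty set is not sufficient: P1 (T <- A -> R -> L) has no collider blocking it and no conditioned non-collider, so it is open.
Try {A}:
  P1: blocked at fork node A ∈ conditioning set.
  P2: blocked at fork node A ∈ conditioning set.
{A} contains no descendant of T and blocks every backdoor path.
No other singleton works — e.g. {R} leaves P2 open — so {A} is the unique smallest valid adjustment set.

{A}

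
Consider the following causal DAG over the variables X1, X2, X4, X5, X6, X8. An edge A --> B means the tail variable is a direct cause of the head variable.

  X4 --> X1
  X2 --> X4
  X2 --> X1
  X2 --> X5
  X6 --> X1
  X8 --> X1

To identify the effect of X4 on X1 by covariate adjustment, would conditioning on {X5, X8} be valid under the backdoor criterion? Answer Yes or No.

Backdoor paths from X4 to X1 (paths whose first edge points into X4):
  P1: X4 <- X2 -> X1
Condition 1 (no descendant of X4 in the set): holds — descendants of X4 are {X1}; none are in {X5, X8}.
Condition 2 (every backdoor path blocked by {X5, X8}):
  P1: open — no interior node is in the conditioning set.
{X5, X8} does not satisfy the backdoor criterion.

No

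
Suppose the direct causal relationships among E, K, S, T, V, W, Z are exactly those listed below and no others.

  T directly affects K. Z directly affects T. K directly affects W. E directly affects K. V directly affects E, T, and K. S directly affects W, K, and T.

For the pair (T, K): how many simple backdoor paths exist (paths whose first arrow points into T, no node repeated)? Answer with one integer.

A backdoor path from T to K is any simple undirected path whose first edge points into T (i.e. leaves T via a parent).
Parents of T: {S, V, Z}.
Enumerating:
  P1: T <- S -> K
  P2: T <- S -> W <- K
  P3: T <- V -> E -> K
  P4: T <- V -> K
That exhausts the simple backdoor paths. Count: 4.

4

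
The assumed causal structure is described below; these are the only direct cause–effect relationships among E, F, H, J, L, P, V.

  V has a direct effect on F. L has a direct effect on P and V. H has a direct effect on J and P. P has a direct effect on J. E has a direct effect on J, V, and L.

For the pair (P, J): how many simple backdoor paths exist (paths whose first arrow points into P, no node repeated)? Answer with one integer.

3

A backdoor path from P to J is any simple undirected path whose first edge points into P (i.e. leaves P via a parent).
Parents of P: {H, L}.
Enumerating:
  P1: P <- H -> J
  P2: P <- L <- E -> J
  P3: P <- L -> V <- E -> J
That exhausts the simple backdoor paths. Count: 3.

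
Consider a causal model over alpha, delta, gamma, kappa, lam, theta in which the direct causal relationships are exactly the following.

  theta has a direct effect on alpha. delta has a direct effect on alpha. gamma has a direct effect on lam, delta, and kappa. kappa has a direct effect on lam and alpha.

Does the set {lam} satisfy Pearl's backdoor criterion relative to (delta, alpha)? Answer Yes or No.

Backdoor paths from delta to alpha (paths whose first edge points into delta):
  P1: delta <- gamma -> kappa -> alpha
  P2: delta <- gamma -> lam <- kappa -> alpha
Condition 1 (no descendant of delta in the set): holds — descendants of delta are {alpha}; none are in {lam}.
Condition 2 (every backdoor path blocked by {lam}):
  P1: open — no interior node is in the conditioning set.
  P2: open — collider(s) lam are conditioned on (or have a conditioned descendant) and no non-collider on the path is in the set.
{lam} does not satisfy the backdoor criterion.

No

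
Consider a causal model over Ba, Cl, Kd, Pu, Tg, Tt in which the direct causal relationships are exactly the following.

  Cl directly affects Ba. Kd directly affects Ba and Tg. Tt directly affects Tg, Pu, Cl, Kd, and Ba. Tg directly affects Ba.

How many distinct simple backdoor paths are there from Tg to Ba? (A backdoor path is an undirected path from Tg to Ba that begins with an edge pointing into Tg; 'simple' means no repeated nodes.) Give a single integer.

A backdoor path from Tg to Ba is any simple undirected path whose first edge points into Tg (i.e. leaves Tg via a parent).
Parents of Tg: {Kd, Tt}.
Enumerating:
  P1: Tg <- Tt -> Kd -> Ba
  P2: Tg <- Tt -> Cl -> Ba
  P3: Tg <- Tt -> Ba
  P4: Tg <- Kd <- Tt -> Cl -> Ba
  P5: Tg <- Kd <- Tt -> Ba
  P6: Tg <- Kd -> Ba
That exhausts the simple backdoor paths. Count: 6.

6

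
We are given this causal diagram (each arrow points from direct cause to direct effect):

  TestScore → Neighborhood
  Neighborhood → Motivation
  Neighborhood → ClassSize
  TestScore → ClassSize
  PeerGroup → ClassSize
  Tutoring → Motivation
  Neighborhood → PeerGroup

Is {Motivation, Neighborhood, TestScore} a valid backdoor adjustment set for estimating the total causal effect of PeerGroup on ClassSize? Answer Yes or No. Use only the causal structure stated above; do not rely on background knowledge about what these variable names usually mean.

Yes

Backdoor paths from PeerGroup to ClassSize (paths whose first edge points into PeerGroup):
  P1: PeerGroup <- Neighborhood <- TestScore -> ClassSize
  P2: PeerGroup <- Neighborhood -> ClassSize
Condition 1 (no descendant of PeerGroup in the set): holds — descendants of PeerGroup are {ClassSize}; none are in {Motivation, Neighborhood, TestScore}.
Condition 2 (every backdoor path blocked by {Motivation, Neighborhood, TestScore}):
  P1: blocked at chain node Neighborhood ∈ conditioning set.
  P2: blocked at fork node Neighborhood ∈ conditioning set.
{Motivation, Neighborhood, TestScore} satisfies the backdoor criterion.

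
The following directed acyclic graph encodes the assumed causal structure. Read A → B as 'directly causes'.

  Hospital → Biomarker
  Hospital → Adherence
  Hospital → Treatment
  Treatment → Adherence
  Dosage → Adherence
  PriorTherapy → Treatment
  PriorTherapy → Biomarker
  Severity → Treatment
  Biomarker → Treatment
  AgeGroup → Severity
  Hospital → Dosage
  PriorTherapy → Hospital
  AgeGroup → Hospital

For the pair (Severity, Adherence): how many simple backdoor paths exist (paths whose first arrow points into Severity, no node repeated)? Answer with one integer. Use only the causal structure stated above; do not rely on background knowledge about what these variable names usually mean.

A backdoor path from Severity to Adherence is any simple undirected path whose first edge points into Severity (i.e. leaves Severity via a parent).
Parents of Severity: {AgeGroup}.
Enumerating:
  P1: Severity <- AgeGroup -> Hospital <- PriorTherapy -> Biomarker -> Treatment -> Adherence
  P2: Severity <- AgeGroup -> Hospital <- PriorTherapy -> Treatment -> Adherence
  P3: Severity <- AgeGroup -> Hospital -> Biomarker <- PriorTherapy -> Treatment -> Adherence
  P4: Severity <- AgeGroup -> Hospital -> Biomarker -> Treatment -> Adherence
  P5: Severity <- AgeGroup -> Hospital -> Dosage -> Adherence
  P6: Severity <- AgeGroup -> Hospital -> Treatment -> Adherence
  P7: Severity <- AgeGroup -> Hospital -> Adherence
That exhausts the simple backdoor paths. Count: 7.

7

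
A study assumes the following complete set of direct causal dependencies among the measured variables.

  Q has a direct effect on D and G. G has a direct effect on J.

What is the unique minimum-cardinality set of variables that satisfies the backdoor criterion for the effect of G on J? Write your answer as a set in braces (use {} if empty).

Variables eligible for adjustment (non-descendants of G, excluding G and J): {D, Q}.
Backdoor paths from G to J:
  (none)
With no backdoor paths the empty set already satisfies the criterion, and it is trivially minimal.

{}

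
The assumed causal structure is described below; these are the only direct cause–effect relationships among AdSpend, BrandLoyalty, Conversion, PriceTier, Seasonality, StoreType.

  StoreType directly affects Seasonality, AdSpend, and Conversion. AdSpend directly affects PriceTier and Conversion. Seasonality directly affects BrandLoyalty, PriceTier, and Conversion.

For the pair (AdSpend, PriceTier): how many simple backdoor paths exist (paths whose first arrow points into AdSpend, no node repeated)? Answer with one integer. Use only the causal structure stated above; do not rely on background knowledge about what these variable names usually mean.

A backdoor path from AdSpend to PriceTier is any simple undirected path whose first edge points into AdSpend (i.e. leaves AdSpend via a parent).
Parents of AdSpend: {StoreType}.
Enumerating:
  P1: AdSpend <- StoreType -> Seasonality -> PriceTier
  P2: AdSpend <- StoreType -> Conversion <- Seasonality -> PriceTier
That exhausts the simple backdoor paths. Count: 2.

2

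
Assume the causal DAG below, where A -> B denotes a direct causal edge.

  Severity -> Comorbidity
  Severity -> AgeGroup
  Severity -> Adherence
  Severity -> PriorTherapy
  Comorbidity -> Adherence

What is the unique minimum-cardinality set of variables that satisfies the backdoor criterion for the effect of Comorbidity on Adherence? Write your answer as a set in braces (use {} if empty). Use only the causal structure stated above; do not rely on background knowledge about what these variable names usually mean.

{Severity}

Variables eligible for adjustment (non-descendants of Comorbidity, excluding Comorbidity and Adherence): {AgeGroup, PriorTherapy, Severity}.
Backdoor paths from Comorbidity to Adherence:
  P1: Comorbidity <- Severity -> Adherence
The empty set is not sufficient: P1 (Comorbidity <- Severity -> Adherence) has no collider blocking it and no conditioned non-collider, so it is open.
Try {Severity}:
  P1: blocked at fork node Severity ∈ conditioning set.
{Severity} contains no descendant of Comorbidity and blocks every backdoor path.
No other singleton works — e.g. {AgeGroup} leaves P1 open — so {Severity} is the unique smallest valid adjustment set.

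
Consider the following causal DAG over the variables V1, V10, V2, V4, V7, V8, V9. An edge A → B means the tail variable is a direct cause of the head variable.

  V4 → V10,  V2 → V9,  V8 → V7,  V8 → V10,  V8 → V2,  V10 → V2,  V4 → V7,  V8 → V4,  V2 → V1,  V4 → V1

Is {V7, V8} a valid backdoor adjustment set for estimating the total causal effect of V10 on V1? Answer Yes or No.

No

Backdoor paths from V10 to V1 (paths whose first edge points into V10):
  P1: V10 <- V8 -> V4 -> V1
  P2: V10 <- V8 -> V2 -> V1
  P3: V10 <- V8 -> V7 <- V4 -> V1
  P4: V10 <- V4 <- V8 -> V2 -> V1
  P5: V10 <- V4 -> V1
  P6: V10 <- V4 -> V7 <- V8 -> V2 -> V1
Condition 1 (no descendant of V10 in the set): holds — descendants of V10 are {V1, V2, V9}; none are in {V7, V8}.
Condition 2 (every backdoor path blocked by {V7, V8}):
  P1: blocked at fork node V8 ∈ conditioning set.
  P2: blocked at fork node V8 ∈ conditioning set.
  P3: blocked at fork node V8 ∈ conditioning set.
  P4: blocked at fork node V8 ∈ conditioning set.
  P5: open — no interior node is in the conditioning set.
  P6: blocked at fork node V8 ∈ conditioning set.
{V7, V8} does not satisfy the backdoor criterion.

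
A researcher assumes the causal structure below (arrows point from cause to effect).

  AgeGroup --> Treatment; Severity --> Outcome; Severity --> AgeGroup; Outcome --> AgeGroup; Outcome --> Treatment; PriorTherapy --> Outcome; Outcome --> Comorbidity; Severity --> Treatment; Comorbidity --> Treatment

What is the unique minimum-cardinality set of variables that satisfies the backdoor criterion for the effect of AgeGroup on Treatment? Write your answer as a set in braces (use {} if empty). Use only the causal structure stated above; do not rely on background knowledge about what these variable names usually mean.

Variables eligible for adjustment (non-descendants of AgeGroup, excluding AgeGroup and Treatment): {Comorbidity, Outcome, PriorTherapy, Severity}.
Backdoor paths from AgeGroup to Treatment:
  P1: AgeGroup <- Severity -> Outcome -> Comorbidity -> Treatment
  P2: AgeGroup <- Severity -> Outcome -> Treatment
  P3: AgeGroup <- Severity -> Treatment
  P4: AgeGroup <- Outcome <- Severity -> Treatment
  P5: AgeGroup <- Outcome -> Comorbidity -> Treatment
  P6: AgeGroup <- Outcome -> Treatment
The empty set is not sufficient: P1 (AgeGroup <- Severity -> Outcome -> Comorbidity -> Treatment) has no collider blocking it and no conditioned non-collider, so it is open.
Try {Outcome, Severity}:
  P1: blocked at fork node Severity ∈ conditioning set.
  P2: blocked at fork node Severity ∈ conditioning set.
  P3: blocked at fork node Severity ∈ conditioning set.
  P4: blocked at chain node Outcome ∈ conditioning set.
  P5: blocked at fork node Outcome ∈ conditioning set.
  P6: blocked at fork node Outcome ∈ conditioning set.
{Outcome, Severity} contains no descendant of AgeGroup and blocks every backdoor path.
Every element of {Outcome, Severity} is needed (dropping Outcome leaves P5 open; dropping Severity leaves P3 open), so no proper subset is valid.
Among all size-2 subsets of the eligible variables, only {Outcome, Severity} blocks every backdoor path, so it is the unique smallest valid adjustment set.

{Outcome, Severity}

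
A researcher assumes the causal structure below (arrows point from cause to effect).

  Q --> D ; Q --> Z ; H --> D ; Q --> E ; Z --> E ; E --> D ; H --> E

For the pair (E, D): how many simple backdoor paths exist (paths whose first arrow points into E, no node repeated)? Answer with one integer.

3

A backdoor path from E to D is any simple undirected path whose first edge points into E (i.e. leaves E via a parent).
Parents of E: {H, Q, Z}.
Enumerating:
  P1: E <- Q -> D
  P2: E <- H -> D
  P3: E <- Z <- Q -> D
That exhausts the simple backdoor paths. Count: 3.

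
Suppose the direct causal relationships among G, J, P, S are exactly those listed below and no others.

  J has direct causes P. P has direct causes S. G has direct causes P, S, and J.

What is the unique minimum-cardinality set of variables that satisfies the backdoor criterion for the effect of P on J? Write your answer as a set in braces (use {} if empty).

Variables eligible for adjustment (non-descendants of P, excluding P and J): {S}.
Backdoor paths from P to J:
  P1: P <- S -> G <- J
Each backdoor path contains an unconditioned collider, so every path is already blocked with the empty conditioning set:
  P1: blocked at collider G (neither it nor any descendant is in the conditioning set).
The empty set is therefore the unique smallest valid set.

{}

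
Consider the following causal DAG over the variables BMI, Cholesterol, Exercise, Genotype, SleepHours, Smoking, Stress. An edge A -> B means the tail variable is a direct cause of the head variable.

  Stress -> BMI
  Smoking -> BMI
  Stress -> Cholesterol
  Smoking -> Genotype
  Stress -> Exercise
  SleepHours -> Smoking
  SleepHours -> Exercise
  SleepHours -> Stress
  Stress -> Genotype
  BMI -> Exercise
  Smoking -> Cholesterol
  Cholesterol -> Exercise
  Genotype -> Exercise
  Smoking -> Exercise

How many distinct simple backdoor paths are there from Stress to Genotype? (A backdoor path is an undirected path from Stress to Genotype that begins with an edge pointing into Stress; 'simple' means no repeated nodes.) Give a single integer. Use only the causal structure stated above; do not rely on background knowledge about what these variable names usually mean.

8

A backdoor path from Stress to Genotype is any simple undirected path whose first edge points into Stress (i.e. leaves Stress via a parent).
Parents of Stress: {SleepHours}.
Enumerating:
  P1: Stress <- SleepHours -> Smoking -> Cholesterol -> Exercise <- Genotype
  P2: Stress <- SleepHours -> Smoking -> Genotype
  P3: Stress <- SleepHours -> Smoking -> BMI -> Exercise <- Genotype
  P4: Stress <- SleepHours -> Smoking -> Exercise <- Genotype
  P5: Stress <- SleepHours -> Exercise <- Smoking -> Genotype
  P6: Stress <- SleepHours -> Exercise <- Cholesterol <- Smoking -> Genotype
  P7: Stress <- SleepHours -> Exercise <- Genotype
  P8: Stress <- SleepHours -> Exercise <- BMI <- Smoking -> Genotype
That exhausts the simple backdoor paths. Count: 8.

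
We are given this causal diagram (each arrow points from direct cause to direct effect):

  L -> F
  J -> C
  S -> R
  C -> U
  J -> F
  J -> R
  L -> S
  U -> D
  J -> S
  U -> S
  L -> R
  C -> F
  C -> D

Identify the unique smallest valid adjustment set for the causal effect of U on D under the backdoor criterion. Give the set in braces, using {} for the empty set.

Variables eligible for adjustment (non-descendants of U, excluding U and D): {C, F, J, L}.
Backdoor paths from U to D:
  P1: U <- C -> D
The empty set is not sufficient: P1 (U <- C -> D) has no collider blocking it and no conditioned non-collider, so it is open.
Try {C}:
  P1: blocked at fork node C ∈ conditioning set.
{C} contains no descendant of U and blocks every backdoor path.
No other singleton works — e.g. {J} leaves P1 open — so {C} is the unique smallest valid adjustment set.

{C}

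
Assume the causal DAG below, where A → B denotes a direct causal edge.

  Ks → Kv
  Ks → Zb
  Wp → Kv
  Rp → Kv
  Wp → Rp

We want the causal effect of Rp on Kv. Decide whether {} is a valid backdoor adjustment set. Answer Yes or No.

Backdoor paths from Rp to Kv (paths whose first edge points into Rp):
  P1: Rp <- Wp -> Kv
Condition 1 (no descendant of Rp in the set): holds — descendants of Rp are {Kv}; none are in {}.
Condition 2 (every backdoor path blocked by {}):
  P1: open — no interior node is in the conditioning set.
{} does not satisfy the backdoor criterion.

No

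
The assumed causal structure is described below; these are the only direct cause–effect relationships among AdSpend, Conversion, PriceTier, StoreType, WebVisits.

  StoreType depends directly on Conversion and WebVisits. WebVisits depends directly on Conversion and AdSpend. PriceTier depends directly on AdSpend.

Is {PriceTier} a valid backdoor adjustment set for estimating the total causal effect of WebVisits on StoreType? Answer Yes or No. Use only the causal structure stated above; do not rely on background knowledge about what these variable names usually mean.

No

Backdoor paths from WebVisits to StoreType (paths whose first edge points into WebVisits):
  P1: WebVisits <- Conversion -> StoreType
Condition 1 (no descendant of WebVisits in the set): holds — descendants of WebVisits are {StoreType}; none are in {PriceTier}.
Condition 2 (every backdoor path blocked by {PriceTier}):
  P1: open — no interior node is in the conditioning set.
{PriceTier} does not satisfy the backdoor criterion.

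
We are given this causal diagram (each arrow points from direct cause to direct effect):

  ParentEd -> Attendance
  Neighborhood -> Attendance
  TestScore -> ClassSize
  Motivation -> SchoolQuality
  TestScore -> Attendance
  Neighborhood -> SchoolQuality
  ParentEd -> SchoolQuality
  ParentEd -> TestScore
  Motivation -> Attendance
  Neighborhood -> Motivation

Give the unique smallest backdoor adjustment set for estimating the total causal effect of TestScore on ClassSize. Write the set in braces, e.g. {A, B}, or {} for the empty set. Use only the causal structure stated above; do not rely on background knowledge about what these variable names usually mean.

{}

Variables eligible for adjustment (non-descendants of TestScore, excluding TestScore and ClassSize): {Motivation, Neighborhood, ParentEd, SchoolQuality}.
Backdoor paths from TestScore to ClassSize:
  (none)
With no backdoor paths the empty set already satisfies the criterion, and it is trivially minimal.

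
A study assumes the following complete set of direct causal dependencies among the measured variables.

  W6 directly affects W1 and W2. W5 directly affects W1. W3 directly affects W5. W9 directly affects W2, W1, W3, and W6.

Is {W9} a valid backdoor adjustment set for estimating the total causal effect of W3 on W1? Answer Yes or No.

Yes

Backdoor paths from W3 to W1 (paths whose first edge points into W3):
  P1: W3 <- W9 -> W6 -> W1
  P2: W3 <- W9 -> W2 <- W6 -> W1
  P3: W3 <- W9 -> W1
Condition 1 (no descendant of W3 in the set): holds — descendants of W3 are {W1, W5}; none are in {W9}.
Condition 2 (every backdoor path blocked by {W9}):
  P1: blocked at fork node W9 ∈ conditioning set.
  P2: blocked at fork node W9 ∈ conditioning set.
  P3: blocked at fork node W9 ∈ conditioning set.
{W9} satisfies the backdoor criterion.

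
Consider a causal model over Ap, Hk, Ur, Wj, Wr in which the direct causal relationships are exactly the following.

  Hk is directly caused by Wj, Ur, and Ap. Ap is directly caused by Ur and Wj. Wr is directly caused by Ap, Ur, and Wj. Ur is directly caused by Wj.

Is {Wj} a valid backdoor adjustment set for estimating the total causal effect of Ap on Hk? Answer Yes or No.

Backdoor paths from Ap to Hk (paths whose first edge points into Ap):
  P1: Ap <- Wj -> Ur -> Hk
  P2: Ap <- Wj -> Hk
  P3: Ap <- Wj -> Wr <- Ur -> Hk
  P4: Ap <- Ur <- Wj -> Hk
  P5: Ap <- Ur -> Hk
  P6: Ap <- Ur -> Wr <- Wj -> Hk
Condition 1 (no descendant of Ap in the set): holds — descendants of Ap are {Hk, Wr}; none are in {Wj}.
Condition 2 (every backdoor path blocked by {Wj}):
  P1: blocked at fork node Wj ∈ conditioning set.
  P2: blocked at fork node Wj ∈ conditioning set.
  P3: blocked at fork node Wj ∈ conditioning set.
  P4: blocked at fork node Wj ∈ conditioning set.
  P5: open — no interior node is in the conditioning set.
  P6: blocked at collider Wr (neither it nor any descendant is in the conditioning set).
{Wj} does not satisfy the backdoor criterion.

No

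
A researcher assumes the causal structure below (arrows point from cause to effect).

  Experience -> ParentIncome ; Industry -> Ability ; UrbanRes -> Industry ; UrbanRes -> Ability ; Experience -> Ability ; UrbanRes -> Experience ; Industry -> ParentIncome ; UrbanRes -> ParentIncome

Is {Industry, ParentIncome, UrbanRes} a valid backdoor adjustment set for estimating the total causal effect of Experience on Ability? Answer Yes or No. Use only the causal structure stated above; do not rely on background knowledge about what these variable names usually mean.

Backdoor paths from Experience to Ability (paths whose first edge points into Experience):
  P1: Experience <- UrbanRes -> Industry -> Ability
  P2: Experience <- UrbanRes -> ParentIncome <- Industry -> Ability
  P3: Experience <- UrbanRes -> Ability
Condition 1 (no descendant of Experience in the set): FAILS — ParentIncome is a descendant of Experience.
Condition 2 (every backdoor path blocked by {Industry, ParentIncome, UrbanRes}):
  P1: blocked at fork node UrbanRes ∈ conditioning set.
  P2: blocked at fork node UrbanRes ∈ conditioning set.
  P3: blocked at fork node UrbanRes ∈ conditioning set.
{Industry, ParentIncome, UrbanRes} does not satisfy the backdoor criterion.

No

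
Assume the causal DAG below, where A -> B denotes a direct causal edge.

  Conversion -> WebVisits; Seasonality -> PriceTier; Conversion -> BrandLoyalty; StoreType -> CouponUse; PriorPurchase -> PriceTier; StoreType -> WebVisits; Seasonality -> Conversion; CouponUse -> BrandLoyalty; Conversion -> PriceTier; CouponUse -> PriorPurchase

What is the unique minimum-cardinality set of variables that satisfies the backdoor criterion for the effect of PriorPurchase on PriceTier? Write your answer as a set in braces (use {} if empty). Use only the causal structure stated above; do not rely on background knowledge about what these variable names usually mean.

Variables eligible for adjustment (non-descendants of PriorPurchase, excluding PriorPurchase and PriceTier): {BrandLoyalty, Conversion, CouponUse, Seasonality, StoreType, WebVisits}.
Backdoor paths from PriorPurchase to PriceTier:
  P1: PriorPurchase <- CouponUse <- StoreType -> WebVisits <- Conversion <- Seasonality -> PriceTier
  P2: PriorPurchase <- CouponUse <- StoreType -> WebVisits <- Conversion -> PriceTier
  P3: PriorPurchase <- CouponUse -> BrandLoyalty <- Conversion <- Seasonality -> PriceTier
  P4: PriorPurchase <- CouponUse -> BrandLoyalty <- Conversion -> PriceTier
Each backdoor path contains an unconditioned collider, so every path is already blocked with the empty conditioning set:
  P1: blocked at collider WebVisits (neither it nor any descendant is in the conditioning set).
  P2: blocked at collider WebVisits (neither it nor any descendant is in the conditioning set).
  P3: blocked at collider BrandLoyalty (neither it nor any descendant is in the conditioning set).
  P4: blocked at collider BrandLoyalty (neither it nor any descendant is in the conditioning set).
The empty set is therefore the unique smallest valid set.

{}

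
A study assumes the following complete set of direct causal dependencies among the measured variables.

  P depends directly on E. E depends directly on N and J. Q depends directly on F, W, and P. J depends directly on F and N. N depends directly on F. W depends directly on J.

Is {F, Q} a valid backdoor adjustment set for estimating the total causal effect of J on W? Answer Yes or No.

Backdoor paths from J to W (paths whose first edge points into J):
  P1: J <- F -> N -> E -> P -> Q <- W
  P2: J <- F -> Q <- W
  P3: J <- N <- F -> Q <- W
  P4: J <- N -> E -> P -> Q <- W
Condition 1 (no descendant of J in the set): FAILS — Q is a descendant of J.
Condition 2 (every backdoor path blocked by {F, Q}):
  P1: blocked at fork node F ∈ conditioning set.
  P2: blocked at fork node F ∈ conditioning set.
  P3: blocked at fork node F ∈ conditioning set.
  P4: open — collider(s) Q are conditioned on (or have a conditioned descendant) and no non-collider on the path is in the set.
{F, Q} does not satisfy the backdoor criterion.

No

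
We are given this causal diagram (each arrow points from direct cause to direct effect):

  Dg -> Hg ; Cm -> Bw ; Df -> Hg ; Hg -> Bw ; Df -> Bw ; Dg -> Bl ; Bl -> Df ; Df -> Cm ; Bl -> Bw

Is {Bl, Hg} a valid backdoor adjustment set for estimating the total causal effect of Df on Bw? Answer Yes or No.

Backdoor paths from Df to Bw (paths whose first edge points into Df):
  P1: Df <- Bl <- Dg -> Hg -> Bw
  P2: Df <- Bl -> Bw
Condition 1 (no descendant of Df in the set): FAILS — Hg is a descendant of Df.
Condition 2 (every backdoor path blocked by {Bl, Hg}):
  P1: blocked at chain node Bl ∈ conditioning set.
  P2: blocked at fork node Bl ∈ conditioning set.
{Bl, Hg} does not satisfy the backdoor criterion.

No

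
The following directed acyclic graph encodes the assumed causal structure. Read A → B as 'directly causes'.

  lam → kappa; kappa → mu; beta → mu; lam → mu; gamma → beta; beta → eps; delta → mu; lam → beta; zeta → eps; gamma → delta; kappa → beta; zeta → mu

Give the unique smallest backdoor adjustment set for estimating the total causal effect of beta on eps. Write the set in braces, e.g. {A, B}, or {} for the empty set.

Variables eligible for adjustment (non-descendants of beta, excluding beta and eps): {delta, gamma, kappa, lam, zeta}.
Backdoor paths from beta to eps:
  P1: beta <- gamma -> delta -> mu <- zeta -> eps
  P2: beta <- lam -> kappa -> mu <- zeta -> eps
  P3: beta <- lam -> mu <- zeta -> eps
  P4: beta <- kappa <- lam -> mu <- zeta -> eps
  P5: beta <- kappa -> mu <- zeta -> eps
Each backdoor path contains an unconditioned collider, so every path is already blocked with the empty conditioning set:
  P1: blocked at collider mu (neither it nor any descendant is in the conditioning set).
  P2: blocked at collider mu (neither it nor any descendant is in the conditioning set).
  P3: blocked at collider mu (neither it nor any descendant is in the conditioning set).
  P4: blocked at collider mu (neither it nor any descendant is in the conditioning set).
  P5: blocked at collider mu (neither it nor any descendant is in the conditioning set).
The empty set is therefore the unique smallest valid set.

{}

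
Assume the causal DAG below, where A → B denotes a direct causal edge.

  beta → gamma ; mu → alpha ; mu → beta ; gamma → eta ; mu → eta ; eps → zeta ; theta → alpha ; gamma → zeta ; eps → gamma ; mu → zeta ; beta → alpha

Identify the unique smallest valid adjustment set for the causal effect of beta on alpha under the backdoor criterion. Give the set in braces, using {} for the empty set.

Variables eligible for adjustment (non-descendants of beta, excluding beta and alpha): {eps, mu, theta}.
Backdoor paths from beta to alpha:
  P1: beta <- mu -> alpha
The empty set is not sufficient: P1 (beta <- mu -> alpha) has no collider blocking it and no conditioned non-collider, so it is open.
Try {mu}:
  P1: blocked at fork node mu ∈ conditioning set.
{mu} contains no descendant of beta and blocks every backdoor path.
No other singleton works — e.g. {theta} leaves P1 open — so {mu} is the unique smallest valid adjustment set.

{mu}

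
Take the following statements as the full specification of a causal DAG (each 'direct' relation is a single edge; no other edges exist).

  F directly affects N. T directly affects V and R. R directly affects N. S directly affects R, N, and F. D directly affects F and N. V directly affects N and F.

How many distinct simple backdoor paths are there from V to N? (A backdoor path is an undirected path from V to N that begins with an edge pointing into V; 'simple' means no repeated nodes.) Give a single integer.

4

A backdoor path from V to N is any simple undirected path whose first edge points into V (i.e. leaves V via a parent).
Parents of V: {T}.
Enumerating:
  P1: V <- T -> R <- S -> F <- D -> N
  P2: V <- T -> R <- S -> F -> N
  P3: V <- T -> R <- S -> N
  P4: V <- T -> R -> N
That exhausts the simple backdoor paths. Count: 4.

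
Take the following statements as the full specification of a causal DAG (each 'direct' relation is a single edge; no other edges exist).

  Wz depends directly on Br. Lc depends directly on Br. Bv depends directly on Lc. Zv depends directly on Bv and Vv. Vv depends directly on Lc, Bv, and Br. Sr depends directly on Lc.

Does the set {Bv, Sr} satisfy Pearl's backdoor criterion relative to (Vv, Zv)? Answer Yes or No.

Backdoor paths from Vv to Zv (paths whose first edge points into Vv):
  P1: Vv <- Br -> Lc -> Bv -> Zv
  P2: Vv <- Lc -> Bv -> Zv
  P3: Vv <- Bv -> Zv
Condition 1 (no descendant of Vv in the set): holds — descendants of Vv are {Zv}; none are in {Bv, Sr}.
Condition 2 (every backdoor path blocked by {Bv, Sr}):
  P1: blocked at chain node Bv ∈ conditioning set.
  P2: blocked at chain node Bv ∈ conditioning set.
  P3: blocked at fork node Bv ∈ conditioning set.
{Bv, Sr} satisfies the backdoor criterion.

Yes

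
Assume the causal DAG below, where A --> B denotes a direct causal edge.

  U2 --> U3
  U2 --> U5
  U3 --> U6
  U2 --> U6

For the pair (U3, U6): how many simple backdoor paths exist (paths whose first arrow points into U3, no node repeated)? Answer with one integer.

A backdoor path from U3 to U6 is any simple undirected path whose first edge points into U3 (i.e. leaves U3 via a parent).
Parents of U3: {U2}.
Enumerating:
  P1: U3 <- U2 -> U6
That exhausts the simple backdoor paths. Count: 1.

1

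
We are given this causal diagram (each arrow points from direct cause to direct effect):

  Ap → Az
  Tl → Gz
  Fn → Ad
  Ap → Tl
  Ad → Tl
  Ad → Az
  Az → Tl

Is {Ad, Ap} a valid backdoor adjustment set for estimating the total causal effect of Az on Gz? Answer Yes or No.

Backdoor paths from Az to Gz (paths whose first edge points into Az):
  P1: Az <- Ad -> Tl -> Gz
  P2: Az <- Ap -> Tl -> Gz
Condition 1 (no descendant of Az in the set): holds — descendants of Az are {Gz, Tl}; none are in {Ad, Ap}.
Condition 2 (every backdoor path blocked by {Ad, Ap}):
  P1: blocked at fork node Ad ∈ conditioning set.
  P2: blocked at fork node Ap ∈ conditioning set.
{Ad, Ap} satisfies the backdoor criterion.

Yes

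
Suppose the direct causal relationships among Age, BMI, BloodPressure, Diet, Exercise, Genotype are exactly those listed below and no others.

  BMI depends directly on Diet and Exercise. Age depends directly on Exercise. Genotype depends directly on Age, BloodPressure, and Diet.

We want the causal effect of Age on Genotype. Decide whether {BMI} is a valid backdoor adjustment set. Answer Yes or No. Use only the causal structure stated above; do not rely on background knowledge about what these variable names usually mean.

No

Backdoor paths from Age to Genotype (paths whose first edge points into Age):
  P1: Age <- Exercise -> BMI <- Diet -> Genotype
Condition 1 (no descendant of Age in the set): holds — descendants of Age are {Genotype}; none are in {BMI}.
Condition 2 (every backdoor path blocked by {BMI}):
  P1: open — collider(s) BMI are conditioned on (or have a conditioned descendant) and no non-collider on the path is in the set.
{BMI} does not satisfy the backdoor criterion.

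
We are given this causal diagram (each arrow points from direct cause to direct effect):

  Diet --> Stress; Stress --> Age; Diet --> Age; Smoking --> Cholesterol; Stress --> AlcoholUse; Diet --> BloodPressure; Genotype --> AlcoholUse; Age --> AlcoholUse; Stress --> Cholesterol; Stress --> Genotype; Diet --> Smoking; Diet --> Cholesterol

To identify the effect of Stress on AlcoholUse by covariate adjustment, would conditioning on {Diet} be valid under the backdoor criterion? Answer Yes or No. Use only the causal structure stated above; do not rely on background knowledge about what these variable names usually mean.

Backdoor paths from Stress to AlcoholUse (paths whose first edge points into Stress):
  P1: Stress <- Diet -> Age -> AlcoholUse
Condition 1 (no descendant of Stress in the set): holds — descendants of Stress are {Age, AlcoholUse, Cholesterol, Genotype}; none are in {Diet}.
Condition 2 (every backdoor path blocked by {Diet}):
  P1: blocked at fork node Diet ∈ conditioning set.
{Diet} satisfies the backdoor criterion.

Yes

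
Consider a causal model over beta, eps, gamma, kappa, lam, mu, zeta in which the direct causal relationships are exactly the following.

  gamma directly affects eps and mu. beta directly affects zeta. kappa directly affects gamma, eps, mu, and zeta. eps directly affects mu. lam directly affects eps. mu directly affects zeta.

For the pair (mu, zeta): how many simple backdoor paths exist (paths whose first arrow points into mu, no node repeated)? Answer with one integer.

A backdoor path from mu to zeta is any simple undirected path whose first edge points into mu (i.e. leaves mu via a parent).
Parents of mu: {eps, gamma, kappa}.
Enumerating:
  P1: mu <- kappa -> zeta
  P2: mu <- gamma <- kappa -> zeta
  P3: mu <- gamma -> eps <- kappa -> zeta
  P4: mu <- eps <- kappa -> zeta
  P5: mu <- eps <- gamma <- kappa -> zeta
That exhausts the simple backdoor paths. Count: 5.

5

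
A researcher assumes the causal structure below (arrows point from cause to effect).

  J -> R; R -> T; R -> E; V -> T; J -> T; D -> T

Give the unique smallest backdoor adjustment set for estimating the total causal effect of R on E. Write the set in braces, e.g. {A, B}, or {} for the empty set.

{}

Variables eligible for adjustment (non-descendants of R, excluding R and E): {D, J, V}.
Backdoor paths from R to E:
  (none)
With no backdoor paths the empty set already satisfies the criterion, and it is trivially minimal.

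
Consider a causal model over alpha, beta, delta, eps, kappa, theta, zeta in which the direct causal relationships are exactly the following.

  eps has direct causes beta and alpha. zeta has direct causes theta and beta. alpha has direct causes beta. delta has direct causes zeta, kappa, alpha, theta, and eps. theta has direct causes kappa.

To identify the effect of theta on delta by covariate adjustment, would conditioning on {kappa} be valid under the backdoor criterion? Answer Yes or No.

Backdoor paths from theta to delta (paths whose first edge points into theta):
  P1: theta <- kappa -> delta
Condition 1 (no descendant of theta in the set): holds — descendants of theta are {delta, zeta}; none are in {kappa}.
Condition 2 (every backdoor path blocked by {kappa}):
  P1: blocked at fork node kappa ∈ conditioning set.
{kappa} satisfies the backdoor criterion.

Yes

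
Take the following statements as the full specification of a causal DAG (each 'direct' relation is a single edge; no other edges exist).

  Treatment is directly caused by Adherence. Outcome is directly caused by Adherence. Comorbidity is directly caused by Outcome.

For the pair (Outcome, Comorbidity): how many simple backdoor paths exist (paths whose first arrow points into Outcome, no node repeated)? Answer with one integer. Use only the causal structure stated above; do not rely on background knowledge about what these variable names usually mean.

A backdoor path from Outcome to Comorbidity is any simple undirected path whose first edge points into Outcome (i.e. leaves Outcome via a parent).
Parents of Outcome: {Adherence}.
No simple path from any parent of Outcome reaches Comorbidity without revisiting Outcome, so there are no backdoor paths.

0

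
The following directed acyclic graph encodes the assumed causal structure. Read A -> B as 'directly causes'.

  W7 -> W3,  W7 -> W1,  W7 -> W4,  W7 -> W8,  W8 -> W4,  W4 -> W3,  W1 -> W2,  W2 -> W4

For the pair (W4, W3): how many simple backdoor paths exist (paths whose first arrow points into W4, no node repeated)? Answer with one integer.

A backdoor path from W4 to W3 is any simple undirected path whose first edge points into W4 (i.e. leaves W4 via a parent).
Parents of W4: {W2, W7, W8}.
Enumerating:
  P1: W4 <- W7 -> W3
  P2: W4 <- W8 <- W7 -> W3
  P3: W4 <- W2 <- W1 <- W7 -> W3
That exhausts the simple backdoor paths. Count: 3.

3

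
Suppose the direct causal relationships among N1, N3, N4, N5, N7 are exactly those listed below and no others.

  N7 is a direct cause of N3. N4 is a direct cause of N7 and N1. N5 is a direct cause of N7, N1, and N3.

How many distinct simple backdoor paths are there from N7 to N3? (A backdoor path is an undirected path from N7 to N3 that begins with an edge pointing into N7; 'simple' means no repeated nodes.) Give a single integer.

A backdoor path from N7 to N3 is any simple undirected path whose first edge points into N7 (i.e. leaves N7 via a parent).
Parents of N7: {N4, N5}.
Enumerating:
  P1: N7 <- N4 -> N1 <- N5 -> N3
  P2: N7 <- N5 -> N3
That exhausts the simple backdoor paths. Count: 2.

2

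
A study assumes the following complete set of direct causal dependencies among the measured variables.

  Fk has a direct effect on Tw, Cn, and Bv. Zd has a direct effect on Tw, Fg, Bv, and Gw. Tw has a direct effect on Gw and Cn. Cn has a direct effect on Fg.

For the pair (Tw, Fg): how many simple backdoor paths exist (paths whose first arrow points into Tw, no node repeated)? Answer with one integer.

A backdoor path from Tw to Fg is any simple undirected path whose first edge points into Tw (i.e. leaves Tw via a parent).
Parents of Tw: {Fk, Zd}.
Enumerating:
  P1: Tw <- Fk -> Bv <- Zd -> Fg
  P2: Tw <- Fk -> Cn -> Fg
  P3: Tw <- Zd -> Bv <- Fk -> Cn -> Fg
  P4: Tw <- Zd -> Fg
That exhausts the simple backdoor paths. Count: 4.

4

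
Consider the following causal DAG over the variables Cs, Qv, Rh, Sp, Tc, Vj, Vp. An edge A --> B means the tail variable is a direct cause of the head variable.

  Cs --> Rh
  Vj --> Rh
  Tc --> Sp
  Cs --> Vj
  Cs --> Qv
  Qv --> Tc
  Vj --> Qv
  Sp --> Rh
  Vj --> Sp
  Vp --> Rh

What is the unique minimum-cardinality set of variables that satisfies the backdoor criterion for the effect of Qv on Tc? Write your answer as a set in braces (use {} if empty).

{}

Variables eligible for adjustment (non-descendants of Qv, excluding Qv and Tc): {Cs, Vj, Vp}.
Backdoor paths from Qv to Tc:
  P1: Qv <- Cs -> Vj -> Sp <- Tc
  P2: Qv <- Cs -> Vj -> Rh <- Sp <- Tc
  P3: Qv <- Cs -> Rh <- Vj -> Sp <- Tc
  P4: Qv <- Cs -> Rh <- Sp <- Tc
  P5: Qv <- Vj <- Cs -> Rh <- Sp <- Tc
  P6: Qv <- Vj -> Sp <- Tc
  P7: Qv <- Vj -> Rh <- Sp <- Tc
Each backdoor path contains an unconditioned collider, so every path is already blocked with the empty conditioning set:
  P1: blocked at collider Sp (neither it nor any descendant is in the conditioning set).
  P2: blocked at collider Rh (neither it nor any descendant is in the conditioning set).
  P3: blocked at collider Rh (neither it nor any descendant is in the conditioning set).
  P4: blocked at collider Rh (neither it nor any descendant is in the conditioning set).
  P5: blocked at collider Rh (neither it nor any descendant is in the conditioning set).
  P6: blocked at collider Sp (neither it nor any descendant is in the conditioning set).
  P7: blocked at collider Rh (neither it nor any descendant is in the conditioning set).
The empty set is therefore the unique smallest valid set.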